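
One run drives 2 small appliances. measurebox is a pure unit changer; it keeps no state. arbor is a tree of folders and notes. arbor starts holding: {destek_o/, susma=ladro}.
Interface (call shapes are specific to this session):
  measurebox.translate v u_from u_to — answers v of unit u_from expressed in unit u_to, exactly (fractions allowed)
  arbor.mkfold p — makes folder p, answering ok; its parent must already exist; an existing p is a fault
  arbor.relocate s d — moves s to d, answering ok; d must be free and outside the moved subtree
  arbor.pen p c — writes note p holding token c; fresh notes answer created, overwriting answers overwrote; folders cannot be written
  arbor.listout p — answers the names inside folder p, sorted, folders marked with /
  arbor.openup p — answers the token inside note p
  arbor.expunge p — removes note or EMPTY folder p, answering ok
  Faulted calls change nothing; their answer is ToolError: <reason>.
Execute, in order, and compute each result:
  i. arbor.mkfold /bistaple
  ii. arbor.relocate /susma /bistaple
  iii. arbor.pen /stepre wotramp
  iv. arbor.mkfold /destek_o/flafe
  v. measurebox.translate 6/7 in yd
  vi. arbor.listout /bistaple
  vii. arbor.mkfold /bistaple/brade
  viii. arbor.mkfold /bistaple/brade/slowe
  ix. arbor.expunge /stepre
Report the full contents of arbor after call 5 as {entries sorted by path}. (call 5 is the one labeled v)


Answer: {bistaple/, destek_o/, destek_o/flafe/, stepre=wotramp, susma=ladro}

Derivation:
Using mkfold on /bistaple, which returns ok.
I use relocate on /susma, /bistaple, yielding ToolError: exists.
I call pen on /stepre, wotramp, — result: created.
I try mkfold on /destek_o/flafe, and observe ok.
Then translate on 6/7, in, yd, and get 1/42.
Invoking listout on /bistaple, and get [].
I call mkfold on /bistaple/brade, — result: ok.
I call mkfold on /bistaple/brade/slowe, which returns ok.
Using expunge on /stepre, yielding ok.


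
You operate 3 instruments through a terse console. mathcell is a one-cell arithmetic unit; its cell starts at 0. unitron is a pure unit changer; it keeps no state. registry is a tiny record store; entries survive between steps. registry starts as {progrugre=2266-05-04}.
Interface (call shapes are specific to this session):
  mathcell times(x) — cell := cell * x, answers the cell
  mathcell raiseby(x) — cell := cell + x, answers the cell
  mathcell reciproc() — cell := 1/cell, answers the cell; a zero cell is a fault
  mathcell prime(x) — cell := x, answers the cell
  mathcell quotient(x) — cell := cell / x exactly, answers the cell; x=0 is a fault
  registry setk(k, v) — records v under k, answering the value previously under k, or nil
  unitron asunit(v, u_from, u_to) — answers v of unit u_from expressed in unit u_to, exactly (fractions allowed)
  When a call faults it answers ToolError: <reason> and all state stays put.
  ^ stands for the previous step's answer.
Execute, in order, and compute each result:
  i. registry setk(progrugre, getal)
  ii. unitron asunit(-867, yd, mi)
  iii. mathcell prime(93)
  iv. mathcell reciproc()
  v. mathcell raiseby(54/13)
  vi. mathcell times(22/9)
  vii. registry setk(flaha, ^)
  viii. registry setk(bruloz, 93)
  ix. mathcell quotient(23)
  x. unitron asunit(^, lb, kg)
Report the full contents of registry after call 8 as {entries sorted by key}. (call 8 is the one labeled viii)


-> registry setk(progrugre, getal)
<- 2266-05-04
-> unitron asunit(-867, yd, mi)
<- -867/1760
-> mathcell prime(93)
<- 93
-> mathcell reciproc()
<- 1/93
-> mathcell raiseby(54/13)
<- 5035/1209
-> mathcell times(22/9)
<- 110770/10881
-> registry setk(flaha, ^)
<- nil
-> registry setk(bruloz, 93)
<- nil
-> mathcell quotient(23)
<- 110770/250263
-> unitron asunit(^, lb, kg)
<- 502444268249/2502630000000

Answer: {bruloz=93, flaha=110770/10881, progrugre=getal}


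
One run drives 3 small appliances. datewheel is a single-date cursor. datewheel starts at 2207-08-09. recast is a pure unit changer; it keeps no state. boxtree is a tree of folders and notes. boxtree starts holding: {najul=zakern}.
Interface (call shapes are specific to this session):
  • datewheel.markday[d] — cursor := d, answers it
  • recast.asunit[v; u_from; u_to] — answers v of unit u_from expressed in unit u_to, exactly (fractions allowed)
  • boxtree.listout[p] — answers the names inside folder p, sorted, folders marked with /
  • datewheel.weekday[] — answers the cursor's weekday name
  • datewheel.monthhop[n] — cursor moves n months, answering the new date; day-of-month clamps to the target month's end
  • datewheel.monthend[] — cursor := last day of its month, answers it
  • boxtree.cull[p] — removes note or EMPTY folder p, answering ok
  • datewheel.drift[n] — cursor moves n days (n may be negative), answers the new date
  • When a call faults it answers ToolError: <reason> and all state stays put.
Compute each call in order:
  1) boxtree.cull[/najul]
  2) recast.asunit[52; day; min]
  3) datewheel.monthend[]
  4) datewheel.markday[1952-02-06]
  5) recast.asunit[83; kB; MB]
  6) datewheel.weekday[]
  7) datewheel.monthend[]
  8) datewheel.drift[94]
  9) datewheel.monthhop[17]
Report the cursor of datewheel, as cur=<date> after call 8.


Answer: cur=1952-06-02

Derivation:
I invoke cull passing p=/najul: ok.
Next I call asunit passing v=52, u_from=day, u_to=min, and observe 74880.
Next I call monthend(), and see 2207-08-31.
Next I call markday passing d=1952-02-06, yielding 1952-02-06.
Next I call asunit passing v=83, u_from=kB, u_to=MB, and get 83/1000.
Calling weekday, and see Wednesday.
Next I call monthend: 1952-02-29.
Next I call drift passing n=94, giving 1952-06-02.
Now I run monthhop passing n=17, and observe 1953-11-02.


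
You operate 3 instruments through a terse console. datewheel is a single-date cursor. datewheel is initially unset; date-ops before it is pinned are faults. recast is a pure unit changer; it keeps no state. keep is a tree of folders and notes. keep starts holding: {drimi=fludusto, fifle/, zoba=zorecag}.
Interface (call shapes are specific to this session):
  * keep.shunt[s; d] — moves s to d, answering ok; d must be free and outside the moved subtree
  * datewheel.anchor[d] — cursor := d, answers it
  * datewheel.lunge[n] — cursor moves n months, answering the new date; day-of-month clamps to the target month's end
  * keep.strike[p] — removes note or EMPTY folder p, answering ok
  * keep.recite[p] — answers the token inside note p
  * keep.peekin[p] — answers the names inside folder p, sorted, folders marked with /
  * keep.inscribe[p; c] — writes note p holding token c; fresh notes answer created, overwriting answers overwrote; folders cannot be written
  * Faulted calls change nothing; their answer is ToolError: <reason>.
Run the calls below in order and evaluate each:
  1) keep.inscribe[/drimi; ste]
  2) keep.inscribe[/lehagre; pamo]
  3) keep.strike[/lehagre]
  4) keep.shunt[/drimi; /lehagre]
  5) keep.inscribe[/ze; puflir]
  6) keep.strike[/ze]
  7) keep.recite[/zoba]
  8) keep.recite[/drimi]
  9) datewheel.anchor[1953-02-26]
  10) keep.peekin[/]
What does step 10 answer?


I use keep.inscribe on p→/drimi, c→ste, — result: overwrote.
Using keep.inscribe on p→/lehagre, c→pamo, and observe created.
Then keep.strike on p→/lehagre, giving ok.
I run keep.shunt on s→/drimi, d→/lehagre, and see ok.
Invoking keep.inscribe on p→/ze, c→puflir, — result: created.
Now I run keep.strike on p→/ze, and get ok.
I call keep.recite on p→/zoba, yielding zorecag.
Calling keep.recite on p→/drimi, yielding ToolError: not found.
I use datewheel.anchor on d→1953-02-26, and observe 1953-02-26.
I try keep.peekin on p→/, giving [fifle/, lehagre, zoba].

Answer: [fifle/, lehagre, zoba]


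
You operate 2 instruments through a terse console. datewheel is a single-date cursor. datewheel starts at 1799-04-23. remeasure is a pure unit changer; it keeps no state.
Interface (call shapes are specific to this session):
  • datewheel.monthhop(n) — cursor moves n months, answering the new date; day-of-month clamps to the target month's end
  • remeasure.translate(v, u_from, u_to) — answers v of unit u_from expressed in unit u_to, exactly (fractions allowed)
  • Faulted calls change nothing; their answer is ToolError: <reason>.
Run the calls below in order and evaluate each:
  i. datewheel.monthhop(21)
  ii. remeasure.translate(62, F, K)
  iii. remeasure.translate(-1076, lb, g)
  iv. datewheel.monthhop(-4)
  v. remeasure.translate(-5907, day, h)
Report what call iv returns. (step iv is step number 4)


Answer: 1800-09-23

Derivation:
Now I run datewheel.monthhop using n→21: 1801-01-23.
I use remeasure.translate using v→62, u_from→F, u_to→K, → 17389/60.
I run remeasure.translate using v→-1076, u_from→lb, u_to→g, and get -12201634753/25000.
I call datewheel.monthhop using n→-4, yielding 1800-09-23.
Calling remeasure.translate using v→-5907, u_from→day, u_to→h, → -141768.


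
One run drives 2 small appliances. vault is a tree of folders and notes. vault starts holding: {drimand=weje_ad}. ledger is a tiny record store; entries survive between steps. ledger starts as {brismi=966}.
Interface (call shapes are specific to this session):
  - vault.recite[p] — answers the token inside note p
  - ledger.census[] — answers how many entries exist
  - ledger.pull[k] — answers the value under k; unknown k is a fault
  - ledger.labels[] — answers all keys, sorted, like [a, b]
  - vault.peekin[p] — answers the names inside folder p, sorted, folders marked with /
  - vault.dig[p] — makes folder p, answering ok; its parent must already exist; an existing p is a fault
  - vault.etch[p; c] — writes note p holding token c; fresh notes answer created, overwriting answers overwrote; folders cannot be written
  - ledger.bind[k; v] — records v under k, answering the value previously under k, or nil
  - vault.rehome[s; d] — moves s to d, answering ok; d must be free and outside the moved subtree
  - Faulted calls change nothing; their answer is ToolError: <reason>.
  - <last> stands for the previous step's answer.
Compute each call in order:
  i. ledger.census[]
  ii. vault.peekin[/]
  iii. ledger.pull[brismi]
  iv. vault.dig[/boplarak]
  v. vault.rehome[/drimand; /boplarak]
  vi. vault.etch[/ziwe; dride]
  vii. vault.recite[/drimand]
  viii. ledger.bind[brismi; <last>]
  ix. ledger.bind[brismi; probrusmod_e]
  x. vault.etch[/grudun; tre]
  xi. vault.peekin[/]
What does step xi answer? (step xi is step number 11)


Answer: [boplarak/, drimand, grudun, ziwe]

Derivation:
→ ledger.census()
← 1
→ vault.peekin(p→/)
← [drimand]
→ ledger.pull(k→brismi)
← 966
→ vault.dig(p→/boplarak)
← ok
→ vault.rehome(s→/drimand, d→/boplarak)
← ToolError: exists
→ vault.etch(p→/ziwe, c→dride)
← created
→ vault.recite(p→/drimand)
← weje_ad
→ ledger.bind(k→brismi, v→<last>)
← 966
→ ledger.bind(k→brismi, v→probrusmod_e)
← weje_ad
→ vault.etch(p→/grudun, c→tre)
← created
→ vault.peekin(p→/)
← [boplarak/, drimand, grudun, ziwe]


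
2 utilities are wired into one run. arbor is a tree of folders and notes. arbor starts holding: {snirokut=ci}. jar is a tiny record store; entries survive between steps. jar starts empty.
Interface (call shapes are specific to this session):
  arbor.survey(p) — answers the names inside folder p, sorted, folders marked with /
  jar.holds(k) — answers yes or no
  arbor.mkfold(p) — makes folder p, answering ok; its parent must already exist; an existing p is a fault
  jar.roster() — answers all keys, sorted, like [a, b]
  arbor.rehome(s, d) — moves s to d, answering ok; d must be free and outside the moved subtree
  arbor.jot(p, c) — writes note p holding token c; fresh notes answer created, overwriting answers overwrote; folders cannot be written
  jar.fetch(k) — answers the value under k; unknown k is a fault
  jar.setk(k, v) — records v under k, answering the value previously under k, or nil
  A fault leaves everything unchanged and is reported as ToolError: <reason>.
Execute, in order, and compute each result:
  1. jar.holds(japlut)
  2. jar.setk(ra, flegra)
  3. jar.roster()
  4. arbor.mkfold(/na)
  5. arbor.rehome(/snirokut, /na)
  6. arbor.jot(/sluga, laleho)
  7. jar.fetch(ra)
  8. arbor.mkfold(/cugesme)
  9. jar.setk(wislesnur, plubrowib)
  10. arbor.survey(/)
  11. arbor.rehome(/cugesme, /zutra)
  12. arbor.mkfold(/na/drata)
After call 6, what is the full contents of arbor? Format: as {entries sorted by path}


Answer: {na/, sluga=laleho, snirokut=ci}

Derivation:
Step: jar.holds[k: japlut]
Result: no
Step: jar.setk[k: ra; v: flegra]
Result: nil
Step: jar.roster[]
Result: [ra]
Step: arbor.mkfold[p: /na]
Result: ok
Step: arbor.rehome[s: /snirokut; d: /na]
Result: ToolError: exists
Step: arbor.jot[p: /sluga; c: laleho]
Result: created
Step: jar.fetch[k: ra]
Result: flegra
Step: arbor.mkfold[p: /cugesme]
Result: ok
Step: jar.setk[k: wislesnur; v: plubrowib]
Result: nil
Step: arbor.survey[p: /]
Result: [cugesme/, na/, sluga, snirokut]
Step: arbor.rehome[s: /cugesme; d: /zutra]
Result: ok
Step: arbor.mkfold[p: /na/drata]
Result: ok


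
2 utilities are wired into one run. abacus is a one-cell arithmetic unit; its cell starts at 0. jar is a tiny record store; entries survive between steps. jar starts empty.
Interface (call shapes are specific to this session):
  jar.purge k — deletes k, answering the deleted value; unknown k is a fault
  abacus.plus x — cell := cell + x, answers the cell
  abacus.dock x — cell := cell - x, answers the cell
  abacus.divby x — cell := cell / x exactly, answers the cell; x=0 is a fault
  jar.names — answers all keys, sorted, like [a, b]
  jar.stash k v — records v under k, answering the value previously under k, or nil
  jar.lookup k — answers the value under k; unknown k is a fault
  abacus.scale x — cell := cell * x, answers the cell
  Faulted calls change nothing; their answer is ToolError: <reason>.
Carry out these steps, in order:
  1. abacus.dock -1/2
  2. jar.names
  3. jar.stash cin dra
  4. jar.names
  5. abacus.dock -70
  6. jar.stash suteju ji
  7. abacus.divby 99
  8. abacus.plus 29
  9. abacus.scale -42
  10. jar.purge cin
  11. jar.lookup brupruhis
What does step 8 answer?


Answer: 1961/66

Derivation:
I try dock passing x→-1/2, and see 1/2.
I call names, → [].
I call stash passing k→cin, v→dra, which returns nil.
Then names, and see [cin].
Invoking dock passing x→-70, which returns 141/2.
I run stash passing k→suteju, v→ji, and get nil.
I run divby passing x→99, and observe 47/66.
Invoking plus passing x→29, and get 1961/66.
Next I call scale passing x→-42, — result: -13727/11.
I run purge passing k→cin, which returns dra.
Now I run lookup passing k→brupruhis, and observe ToolError: no such key brupruhis.


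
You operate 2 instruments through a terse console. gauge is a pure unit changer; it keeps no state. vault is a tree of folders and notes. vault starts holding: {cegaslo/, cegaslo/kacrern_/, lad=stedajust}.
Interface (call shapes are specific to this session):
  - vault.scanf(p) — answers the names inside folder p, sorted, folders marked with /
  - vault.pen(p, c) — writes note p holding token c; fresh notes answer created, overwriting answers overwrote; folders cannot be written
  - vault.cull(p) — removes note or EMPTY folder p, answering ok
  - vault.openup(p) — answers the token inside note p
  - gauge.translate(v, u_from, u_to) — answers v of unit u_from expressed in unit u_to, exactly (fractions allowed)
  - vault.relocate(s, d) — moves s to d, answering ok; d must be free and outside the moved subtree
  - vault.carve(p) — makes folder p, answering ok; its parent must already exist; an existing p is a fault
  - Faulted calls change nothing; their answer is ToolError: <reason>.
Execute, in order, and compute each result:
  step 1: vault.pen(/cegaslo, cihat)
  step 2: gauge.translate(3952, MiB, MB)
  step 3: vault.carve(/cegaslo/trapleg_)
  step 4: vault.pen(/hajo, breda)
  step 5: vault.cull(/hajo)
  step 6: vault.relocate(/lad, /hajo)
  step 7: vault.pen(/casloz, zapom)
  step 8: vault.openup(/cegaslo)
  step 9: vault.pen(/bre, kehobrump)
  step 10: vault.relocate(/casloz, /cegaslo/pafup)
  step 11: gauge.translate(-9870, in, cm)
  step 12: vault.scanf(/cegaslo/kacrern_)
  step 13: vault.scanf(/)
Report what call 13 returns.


# vault.pen(p→/cegaslo, c→cihat) == ToolError: is a directory
# gauge.translate(v→3952, u_from→MiB, u_to→MB) == 64749568/15625
# vault.carve(p→/cegaslo/trapleg_) == ok
# vault.pen(p→/hajo, c→breda) == created
# vault.cull(p→/hajo) == ok
# vault.relocate(s→/lad, d→/hajo) == ok
# vault.pen(p→/casloz, c→zapom) == created
# vault.openup(p→/cegaslo) == ToolError: is a directory
# vault.pen(p→/bre, c→kehobrump) == created
# vault.relocate(s→/casloz, d→/cegaslo/pafup) == ok
# gauge.translate(v→-9870, u_from→in, u_to→cm) == -125349/5
# vault.scanf(p→/cegaslo/kacrern_) == []
# vault.scanf(p→/) == [bre, cegaslo/, hajo]

Answer: [bre, cegaslo/, hajo]


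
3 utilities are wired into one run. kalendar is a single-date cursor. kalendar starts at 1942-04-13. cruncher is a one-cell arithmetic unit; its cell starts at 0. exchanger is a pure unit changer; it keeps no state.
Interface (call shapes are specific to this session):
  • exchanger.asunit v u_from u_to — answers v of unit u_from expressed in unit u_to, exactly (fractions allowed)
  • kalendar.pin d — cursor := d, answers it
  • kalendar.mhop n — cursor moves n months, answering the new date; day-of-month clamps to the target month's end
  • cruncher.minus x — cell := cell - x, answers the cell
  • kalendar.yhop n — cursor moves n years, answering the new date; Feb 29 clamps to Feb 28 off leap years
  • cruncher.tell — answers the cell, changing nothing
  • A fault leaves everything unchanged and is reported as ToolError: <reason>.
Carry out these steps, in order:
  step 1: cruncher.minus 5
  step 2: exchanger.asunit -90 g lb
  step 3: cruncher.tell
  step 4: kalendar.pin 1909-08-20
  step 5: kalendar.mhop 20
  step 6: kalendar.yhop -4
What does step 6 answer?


Answer: 1907-04-20

Derivation:
-- 1. minus(x: 5) ~> -5
-- 2. asunit(v: -90, u_from: g, u_to: lb) ~> -9000000/45359237
-- 3. tell() ~> -5
-- 4. pin(d: 1909-08-20) ~> 1909-08-20
-- 5. mhop(n: 20) ~> 1911-04-20
-- 6. yhop(n: -4) ~> 1907-04-20


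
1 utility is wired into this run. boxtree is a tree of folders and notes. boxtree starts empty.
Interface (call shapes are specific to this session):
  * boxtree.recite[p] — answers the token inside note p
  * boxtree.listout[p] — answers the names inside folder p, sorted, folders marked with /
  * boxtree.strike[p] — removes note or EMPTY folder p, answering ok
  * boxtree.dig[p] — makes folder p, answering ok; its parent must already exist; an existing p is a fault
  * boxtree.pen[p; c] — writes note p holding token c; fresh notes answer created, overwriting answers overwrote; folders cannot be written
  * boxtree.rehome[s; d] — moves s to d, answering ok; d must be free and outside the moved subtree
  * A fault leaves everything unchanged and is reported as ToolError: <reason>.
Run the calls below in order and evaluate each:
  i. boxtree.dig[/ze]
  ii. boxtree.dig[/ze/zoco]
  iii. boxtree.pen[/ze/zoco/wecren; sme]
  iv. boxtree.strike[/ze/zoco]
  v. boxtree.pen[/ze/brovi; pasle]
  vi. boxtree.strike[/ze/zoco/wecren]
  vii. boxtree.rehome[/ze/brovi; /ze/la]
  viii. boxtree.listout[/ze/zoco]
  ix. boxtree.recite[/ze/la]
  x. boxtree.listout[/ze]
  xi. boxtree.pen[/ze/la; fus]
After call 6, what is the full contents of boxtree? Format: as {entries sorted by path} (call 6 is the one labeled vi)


Then dig(p: /ze), and see ok.
I invoke dig(p: /ze/zoco): ok.
I use pen(p: /ze/zoco/wecren, c: sme), and see created.
I try strike(p: /ze/zoco): ToolError: not empty.
Using pen(p: /ze/brovi, c: pasle), and get created.
Invoking strike(p: /ze/zoco/wecren): ok.
Next I call rehome(s: /ze/brovi, d: /ze/la), yielding ok.
I run listout(p: /ze/zoco), → [].
I use recite(p: /ze/la), and get pasle.
I run listout(p: /ze), and observe [la, zoco/].
Next I call pen(p: /ze/la, c: fus), yielding overwrote.

Answer: {ze/, ze/brovi=pasle, ze/zoco/}


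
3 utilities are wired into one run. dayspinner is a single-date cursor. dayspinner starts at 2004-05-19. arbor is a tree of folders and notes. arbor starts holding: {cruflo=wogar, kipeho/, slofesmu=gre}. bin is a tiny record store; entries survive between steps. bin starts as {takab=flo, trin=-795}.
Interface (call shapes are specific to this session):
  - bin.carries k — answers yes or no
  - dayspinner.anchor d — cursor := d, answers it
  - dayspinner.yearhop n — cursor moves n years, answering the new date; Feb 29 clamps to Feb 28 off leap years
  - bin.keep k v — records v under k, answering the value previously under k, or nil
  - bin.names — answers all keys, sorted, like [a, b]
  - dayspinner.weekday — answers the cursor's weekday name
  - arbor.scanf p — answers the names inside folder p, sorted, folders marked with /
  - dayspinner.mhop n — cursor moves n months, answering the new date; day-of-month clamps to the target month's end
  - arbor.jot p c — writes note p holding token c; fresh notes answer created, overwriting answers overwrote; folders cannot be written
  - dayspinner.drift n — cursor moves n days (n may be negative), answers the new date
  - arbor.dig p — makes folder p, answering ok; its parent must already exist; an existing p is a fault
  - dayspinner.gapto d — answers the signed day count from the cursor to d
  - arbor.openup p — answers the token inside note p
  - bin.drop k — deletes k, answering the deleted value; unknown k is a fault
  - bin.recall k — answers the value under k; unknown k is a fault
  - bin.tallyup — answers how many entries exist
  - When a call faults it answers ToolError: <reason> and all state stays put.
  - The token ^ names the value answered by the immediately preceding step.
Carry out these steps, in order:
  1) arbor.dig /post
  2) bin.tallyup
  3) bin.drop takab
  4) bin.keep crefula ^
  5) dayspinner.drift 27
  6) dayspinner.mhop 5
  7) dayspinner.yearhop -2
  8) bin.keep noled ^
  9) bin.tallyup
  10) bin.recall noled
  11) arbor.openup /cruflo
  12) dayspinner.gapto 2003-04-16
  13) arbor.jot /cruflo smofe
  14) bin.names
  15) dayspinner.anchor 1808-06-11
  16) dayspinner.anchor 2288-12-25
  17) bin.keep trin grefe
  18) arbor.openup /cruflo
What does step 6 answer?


Answer: 2004-11-15

Derivation:
Act: arbor.dig[p='/post']
Obs: ok
Act: bin.tallyup[]
Obs: 2
Act: bin.drop[k='takab']
Obs: flo
Act: bin.keep[k='crefula'; v='^']
Obs: nil
Act: dayspinner.drift[n='27']
Obs: 2004-06-15
Act: dayspinner.mhop[n='5']
Obs: 2004-11-15
Act: dayspinner.yearhop[n='-2']
Obs: 2002-11-15
Act: bin.keep[k='noled'; v='^']
Obs: nil
Act: bin.tallyup[]
Obs: 3
Act: bin.recall[k='noled']
Obs: 2002-11-15
Act: arbor.openup[p='/cruflo']
Obs: wogar
Act: dayspinner.gapto[d='2003-04-16']
Obs: 152
Act: arbor.jot[p='/cruflo'; c='smofe']
Obs: overwrote
Act: bin.names[]
Obs: [crefula, noled, trin]
Act: dayspinner.anchor[d='1808-06-11']
Obs: 1808-06-11
Act: dayspinner.anchor[d='2288-12-25']
Obs: 2288-12-25
Act: bin.keep[k='trin'; v='grefe']
Obs: -795
Act: arbor.openup[p='/cruflo']
Obs: smofe


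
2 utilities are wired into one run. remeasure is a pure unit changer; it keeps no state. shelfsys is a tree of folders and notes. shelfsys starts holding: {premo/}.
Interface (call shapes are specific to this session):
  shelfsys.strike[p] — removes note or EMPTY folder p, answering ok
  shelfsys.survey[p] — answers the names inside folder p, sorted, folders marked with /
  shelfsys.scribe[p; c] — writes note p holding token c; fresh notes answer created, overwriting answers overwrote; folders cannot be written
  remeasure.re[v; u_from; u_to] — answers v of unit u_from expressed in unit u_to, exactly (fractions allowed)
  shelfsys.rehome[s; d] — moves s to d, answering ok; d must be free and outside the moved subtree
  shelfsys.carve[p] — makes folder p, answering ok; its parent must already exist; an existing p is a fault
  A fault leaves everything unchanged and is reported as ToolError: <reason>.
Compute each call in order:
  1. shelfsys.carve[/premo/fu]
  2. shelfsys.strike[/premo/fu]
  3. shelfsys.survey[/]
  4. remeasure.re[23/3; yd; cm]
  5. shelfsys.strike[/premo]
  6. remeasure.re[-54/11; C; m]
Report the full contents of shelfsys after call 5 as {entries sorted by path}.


Answer: {}

Derivation:
Calling shelfsys.carve using /premo/fu: ok.
Calling shelfsys.strike using /premo/fu, yielding ok.
Now I run shelfsys.survey using /, and get [premo/].
Invoking remeasure.re using 23/3, yd, cm, which returns 17526/25.
I try shelfsys.strike using /premo, → ok.
I try remeasure.re using -54/11, C, m: ToolError: incompatible units.


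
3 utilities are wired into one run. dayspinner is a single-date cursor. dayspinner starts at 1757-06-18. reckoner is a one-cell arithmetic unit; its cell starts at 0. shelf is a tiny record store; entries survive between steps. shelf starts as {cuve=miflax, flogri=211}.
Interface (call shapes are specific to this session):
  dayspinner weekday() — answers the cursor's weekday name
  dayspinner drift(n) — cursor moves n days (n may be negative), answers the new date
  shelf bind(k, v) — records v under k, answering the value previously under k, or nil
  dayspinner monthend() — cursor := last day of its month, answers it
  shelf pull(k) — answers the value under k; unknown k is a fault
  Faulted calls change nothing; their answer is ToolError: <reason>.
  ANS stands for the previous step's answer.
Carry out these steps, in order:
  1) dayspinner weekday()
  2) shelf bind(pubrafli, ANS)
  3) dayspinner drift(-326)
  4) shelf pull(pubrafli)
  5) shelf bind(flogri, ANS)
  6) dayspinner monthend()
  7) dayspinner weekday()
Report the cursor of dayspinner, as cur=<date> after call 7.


Step: dayspinner weekday[]
Result: Saturday
Step: shelf bind[k→pubrafli; v→ANS]
Result: nil
Step: dayspinner drift[n→-326]
Result: 1756-07-27
Step: shelf pull[k→pubrafli]
Result: Saturday
Step: shelf bind[k→flogri; v→ANS]
Result: 211
Step: dayspinner monthend[]
Result: 1756-07-31
Step: dayspinner weekday[]
Result: Saturday

Answer: cur=1756-07-31


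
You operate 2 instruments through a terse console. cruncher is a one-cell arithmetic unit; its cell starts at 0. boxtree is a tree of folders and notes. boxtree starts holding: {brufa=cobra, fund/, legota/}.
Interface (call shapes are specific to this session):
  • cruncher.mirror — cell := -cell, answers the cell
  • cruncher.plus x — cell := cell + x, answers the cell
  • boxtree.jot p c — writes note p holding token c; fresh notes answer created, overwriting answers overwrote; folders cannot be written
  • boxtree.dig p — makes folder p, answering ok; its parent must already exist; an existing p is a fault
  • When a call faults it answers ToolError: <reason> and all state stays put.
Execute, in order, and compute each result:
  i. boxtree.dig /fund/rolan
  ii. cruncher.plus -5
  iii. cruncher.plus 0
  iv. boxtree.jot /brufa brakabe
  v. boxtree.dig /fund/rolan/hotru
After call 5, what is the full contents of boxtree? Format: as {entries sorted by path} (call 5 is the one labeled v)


Answer: {brufa=brakabe, fund/, fund/rolan/, fund/rolan/hotru/, legota/}

Derivation:
[in] boxtree.dig p→/fund/rolan
[out] ok
[in] cruncher.plus x→-5
[out] -5
[in] cruncher.plus x→0
[out] -5
[in] boxtree.jot p→/brufa c→brakabe
[out] overwrote
[in] boxtree.dig p→/fund/rolan/hotru
[out] ok


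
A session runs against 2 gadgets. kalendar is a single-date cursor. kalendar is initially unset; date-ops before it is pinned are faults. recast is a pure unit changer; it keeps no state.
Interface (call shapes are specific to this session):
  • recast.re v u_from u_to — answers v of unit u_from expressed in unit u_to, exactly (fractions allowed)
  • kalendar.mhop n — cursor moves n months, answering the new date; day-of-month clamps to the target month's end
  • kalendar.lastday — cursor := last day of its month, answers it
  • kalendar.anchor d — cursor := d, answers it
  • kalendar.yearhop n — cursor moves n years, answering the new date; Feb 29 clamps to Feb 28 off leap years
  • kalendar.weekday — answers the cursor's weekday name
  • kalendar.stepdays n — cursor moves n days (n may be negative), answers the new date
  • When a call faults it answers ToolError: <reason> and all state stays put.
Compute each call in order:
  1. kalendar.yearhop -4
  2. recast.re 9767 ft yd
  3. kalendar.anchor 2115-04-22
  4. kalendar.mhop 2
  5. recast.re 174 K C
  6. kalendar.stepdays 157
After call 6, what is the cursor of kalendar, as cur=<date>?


Calling kalendar.yearhop with -4, which returns ToolError: no date set.
Then recast.re with 9767, ft, yd, and see 9767/3.
I invoke kalendar.anchor with 2115-04-22: 2115-04-22.
Then kalendar.mhop with 2, and observe 2115-06-22.
Using recast.re with 174, K, C, and get -1983/20.
Now I run kalendar.stepdays with 157, and see 2115-11-26.

Answer: cur=2115-11-26


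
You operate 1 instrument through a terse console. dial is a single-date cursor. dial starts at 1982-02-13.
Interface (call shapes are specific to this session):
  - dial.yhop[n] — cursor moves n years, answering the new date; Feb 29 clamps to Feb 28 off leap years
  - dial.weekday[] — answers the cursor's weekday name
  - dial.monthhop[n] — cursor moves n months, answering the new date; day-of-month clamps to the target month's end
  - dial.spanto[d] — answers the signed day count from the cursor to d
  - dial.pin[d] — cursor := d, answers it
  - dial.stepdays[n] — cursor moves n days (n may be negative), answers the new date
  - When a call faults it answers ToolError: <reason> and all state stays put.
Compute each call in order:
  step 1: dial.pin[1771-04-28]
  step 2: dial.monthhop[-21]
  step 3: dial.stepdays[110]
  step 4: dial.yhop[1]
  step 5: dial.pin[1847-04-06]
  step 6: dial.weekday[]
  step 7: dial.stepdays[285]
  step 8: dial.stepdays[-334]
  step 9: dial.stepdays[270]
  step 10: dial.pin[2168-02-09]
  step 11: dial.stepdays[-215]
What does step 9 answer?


# 1. dial.pin(1771-04-28) : 1771-04-28
# 2. dial.monthhop(-21) : 1769-07-28
# 3. dial.stepdays(110) : 1769-11-15
# 4. dial.yhop(1) : 1770-11-15
# 5. dial.pin(1847-04-06) : 1847-04-06
# 6. dial.weekday() : Tuesday
# 7. dial.stepdays(285) : 1848-01-16
# 8. dial.stepdays(-334) : 1847-02-16
# 9. dial.stepdays(270) : 1847-11-13
# 10. dial.pin(2168-02-09) : 2168-02-09
# 11. dial.stepdays(-215) : 2167-07-09

Answer: 1847-11-13


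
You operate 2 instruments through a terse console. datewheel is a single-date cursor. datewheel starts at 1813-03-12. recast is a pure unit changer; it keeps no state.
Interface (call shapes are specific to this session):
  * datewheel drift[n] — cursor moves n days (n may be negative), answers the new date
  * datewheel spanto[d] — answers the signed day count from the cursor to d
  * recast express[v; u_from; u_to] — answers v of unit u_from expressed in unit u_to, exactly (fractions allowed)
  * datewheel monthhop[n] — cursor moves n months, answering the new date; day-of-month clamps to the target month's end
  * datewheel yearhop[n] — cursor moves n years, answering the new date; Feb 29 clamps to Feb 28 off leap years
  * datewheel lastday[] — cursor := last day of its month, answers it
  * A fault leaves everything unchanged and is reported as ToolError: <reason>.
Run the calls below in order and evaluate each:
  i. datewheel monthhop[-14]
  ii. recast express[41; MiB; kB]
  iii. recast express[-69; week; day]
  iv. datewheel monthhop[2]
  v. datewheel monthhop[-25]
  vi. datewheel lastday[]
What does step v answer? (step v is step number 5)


Answer: 1810-02-12

Derivation:
# 1. datewheel monthhop(n=-14) -> 1812-01-12
# 2. recast express(v=41, u_from=MiB, u_to=kB) -> 5373952/125
# 3. recast express(v=-69, u_from=week, u_to=day) -> -483
# 4. datewheel monthhop(n=2) -> 1812-03-12
# 5. datewheel monthhop(n=-25) -> 1810-02-12
# 6. datewheel lastday() -> 1810-02-28


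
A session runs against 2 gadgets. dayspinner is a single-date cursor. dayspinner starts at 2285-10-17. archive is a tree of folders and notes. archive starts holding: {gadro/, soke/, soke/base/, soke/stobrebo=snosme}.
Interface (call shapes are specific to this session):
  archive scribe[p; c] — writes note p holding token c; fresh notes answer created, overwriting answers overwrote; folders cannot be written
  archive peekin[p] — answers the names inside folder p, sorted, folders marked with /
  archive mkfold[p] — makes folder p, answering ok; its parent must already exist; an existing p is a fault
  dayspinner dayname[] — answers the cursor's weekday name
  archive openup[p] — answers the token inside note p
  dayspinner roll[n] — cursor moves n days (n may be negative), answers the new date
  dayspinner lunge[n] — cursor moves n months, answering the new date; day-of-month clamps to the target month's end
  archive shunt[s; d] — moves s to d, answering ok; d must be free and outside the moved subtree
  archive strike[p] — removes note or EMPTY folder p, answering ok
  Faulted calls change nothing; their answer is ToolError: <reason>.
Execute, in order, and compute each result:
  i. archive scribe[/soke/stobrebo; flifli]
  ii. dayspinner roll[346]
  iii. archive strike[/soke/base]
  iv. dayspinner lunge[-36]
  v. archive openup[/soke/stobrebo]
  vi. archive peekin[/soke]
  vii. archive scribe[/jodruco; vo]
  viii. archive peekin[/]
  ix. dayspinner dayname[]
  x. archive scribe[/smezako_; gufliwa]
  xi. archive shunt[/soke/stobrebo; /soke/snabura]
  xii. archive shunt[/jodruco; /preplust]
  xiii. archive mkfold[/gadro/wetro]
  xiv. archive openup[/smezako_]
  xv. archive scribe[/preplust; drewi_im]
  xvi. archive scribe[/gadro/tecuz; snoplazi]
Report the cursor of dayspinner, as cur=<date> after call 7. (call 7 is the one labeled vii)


Answer: cur=2283-09-28

Derivation:
I run archive scribe(p='/soke/stobrebo', c='flifli'), and observe overwrote.
Then dayspinner roll(n='346'), and get 2286-09-28.
Next I call archive strike(p='/soke/base'), yielding ok.
I try dayspinner lunge(n='-36'), which returns 2283-09-28.
Calling archive openup(p='/soke/stobrebo'), which returns flifli.
I invoke archive peekin(p='/soke'), and see [stobrebo].
Now I run archive scribe(p='/jodruco', c='vo'), which returns created.
I call archive peekin(p='/'), — result: [gadro/, jodruco, soke/].
I try dayspinner dayname, giving Friday.
Now I run archive scribe(p='/smezako_', c='gufliwa'), and get created.
Then archive shunt(s='/soke/stobrebo', d='/soke/snabura'), → ok.
Calling archive shunt(s='/jodruco', d='/preplust'), giving ok.
Invoking archive mkfold(p='/gadro/wetro'), — result: ok.
I call archive openup(p='/smezako_'): gufliwa.
Now I run archive scribe(p='/preplust', c='drewi_im'), → overwrote.
Then archive scribe(p='/gadro/tecuz', c='snoplazi'), and observe created.


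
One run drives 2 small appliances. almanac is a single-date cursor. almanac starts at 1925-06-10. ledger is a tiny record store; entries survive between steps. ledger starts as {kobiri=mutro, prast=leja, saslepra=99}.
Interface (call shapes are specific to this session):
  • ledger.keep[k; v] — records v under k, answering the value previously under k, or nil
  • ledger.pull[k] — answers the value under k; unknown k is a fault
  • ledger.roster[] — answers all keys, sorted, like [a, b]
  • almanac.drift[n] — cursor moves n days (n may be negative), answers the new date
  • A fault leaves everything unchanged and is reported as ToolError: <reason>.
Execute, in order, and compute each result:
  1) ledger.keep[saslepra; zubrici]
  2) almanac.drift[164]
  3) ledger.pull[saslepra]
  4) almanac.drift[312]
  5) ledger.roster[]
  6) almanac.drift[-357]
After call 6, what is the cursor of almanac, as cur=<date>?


Answer: cur=1925-10-07

Derivation:
% keep k='saslepra' v='zubrici'
  99
% drift n='164'
  1925-11-21
% pull k='saslepra'
  zubrici
% drift n='312'
  1926-09-29
% roster
  [kobiri, prast, saslepra]
% drift n='-357'
  1925-10-07


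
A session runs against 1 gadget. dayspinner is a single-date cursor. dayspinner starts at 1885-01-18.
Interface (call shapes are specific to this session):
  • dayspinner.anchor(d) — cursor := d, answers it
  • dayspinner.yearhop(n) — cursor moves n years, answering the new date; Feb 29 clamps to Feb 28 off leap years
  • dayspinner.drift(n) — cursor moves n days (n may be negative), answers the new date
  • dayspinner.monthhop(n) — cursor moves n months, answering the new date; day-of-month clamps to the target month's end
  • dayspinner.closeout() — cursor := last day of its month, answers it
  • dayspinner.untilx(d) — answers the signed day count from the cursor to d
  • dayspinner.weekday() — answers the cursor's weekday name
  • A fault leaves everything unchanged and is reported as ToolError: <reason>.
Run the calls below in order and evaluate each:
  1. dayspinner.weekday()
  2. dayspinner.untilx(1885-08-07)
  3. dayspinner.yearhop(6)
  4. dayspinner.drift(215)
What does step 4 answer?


Next I call weekday, → Sunday.
Using untilx with d='1885-08-07', which returns 201.
I invoke yearhop with n='6', giving 1891-01-18.
Then drift with n='215', and observe 1891-08-21.

Answer: 1891-08-21


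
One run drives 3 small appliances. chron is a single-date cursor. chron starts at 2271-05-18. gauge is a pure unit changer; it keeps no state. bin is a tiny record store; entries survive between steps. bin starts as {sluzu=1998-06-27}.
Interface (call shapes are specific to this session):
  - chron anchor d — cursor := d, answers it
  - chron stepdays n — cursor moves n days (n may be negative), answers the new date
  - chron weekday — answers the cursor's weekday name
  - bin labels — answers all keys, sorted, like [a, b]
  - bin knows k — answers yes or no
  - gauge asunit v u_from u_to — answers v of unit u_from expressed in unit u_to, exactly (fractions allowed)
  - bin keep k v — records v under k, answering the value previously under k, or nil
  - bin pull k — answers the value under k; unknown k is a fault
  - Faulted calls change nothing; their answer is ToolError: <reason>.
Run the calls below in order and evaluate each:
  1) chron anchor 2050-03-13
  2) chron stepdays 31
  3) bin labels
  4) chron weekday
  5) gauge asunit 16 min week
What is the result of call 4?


Answer: Wednesday

Derivation:
I use chron anchor using 2050-03-13, yielding 2050-03-13.
I try chron stepdays using 31, giving 2050-04-13.
Calling bin labels(), → [sluzu].
I use chron weekday, and see Wednesday.
Next I call gauge asunit using 16, min, week, giving 1/630.


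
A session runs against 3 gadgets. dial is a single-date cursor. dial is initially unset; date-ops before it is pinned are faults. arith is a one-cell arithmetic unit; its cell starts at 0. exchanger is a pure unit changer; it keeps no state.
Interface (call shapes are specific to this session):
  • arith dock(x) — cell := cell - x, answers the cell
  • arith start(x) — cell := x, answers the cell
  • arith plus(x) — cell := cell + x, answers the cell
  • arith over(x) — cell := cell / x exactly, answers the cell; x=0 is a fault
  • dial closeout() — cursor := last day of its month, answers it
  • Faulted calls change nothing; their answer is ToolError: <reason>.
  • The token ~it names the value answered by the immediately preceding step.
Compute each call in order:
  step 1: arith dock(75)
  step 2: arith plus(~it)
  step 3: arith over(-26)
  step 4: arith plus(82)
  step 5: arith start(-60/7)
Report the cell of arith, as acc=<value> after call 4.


Answer: acc=1141/13

Derivation:
Act: arith dock[75]
Obs: -75
Act: arith plus[~it]
Obs: -150
Act: arith over[-26]
Obs: 75/13
Act: arith plus[82]
Obs: 1141/13
Act: arith start[-60/7]
Obs: -60/7


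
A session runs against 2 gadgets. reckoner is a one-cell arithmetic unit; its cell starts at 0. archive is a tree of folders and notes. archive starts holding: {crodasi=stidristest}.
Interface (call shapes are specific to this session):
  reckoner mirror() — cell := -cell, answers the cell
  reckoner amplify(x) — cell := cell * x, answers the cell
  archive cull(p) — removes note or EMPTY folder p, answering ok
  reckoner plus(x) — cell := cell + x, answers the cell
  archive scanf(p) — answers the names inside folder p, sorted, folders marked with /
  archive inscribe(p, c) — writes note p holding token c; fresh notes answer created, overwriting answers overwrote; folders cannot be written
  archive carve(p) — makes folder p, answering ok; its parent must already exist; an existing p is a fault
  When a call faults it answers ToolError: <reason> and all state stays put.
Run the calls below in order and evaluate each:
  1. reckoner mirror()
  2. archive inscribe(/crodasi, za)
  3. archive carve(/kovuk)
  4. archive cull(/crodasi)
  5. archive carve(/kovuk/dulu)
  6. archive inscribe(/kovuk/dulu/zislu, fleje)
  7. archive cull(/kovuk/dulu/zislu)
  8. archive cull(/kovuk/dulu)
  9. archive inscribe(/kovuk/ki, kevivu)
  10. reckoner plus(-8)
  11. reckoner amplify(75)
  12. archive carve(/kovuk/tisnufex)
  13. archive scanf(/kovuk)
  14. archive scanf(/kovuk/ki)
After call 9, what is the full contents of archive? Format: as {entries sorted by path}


Answer: {kovuk/, kovuk/ki=kevivu}

Derivation:
% reckoner mirror
  0
% archive inscribe p='/crodasi' c='za'
  overwrote
% archive carve p='/kovuk'
  ok
% archive cull p='/crodasi'
  ok
% archive carve p='/kovuk/dulu'
  ok
% archive inscribe p='/kovuk/dulu/zislu' c='fleje'
  created
% archive cull p='/kovuk/dulu/zislu'
  ok
% archive cull p='/kovuk/dulu'
  ok
% archive inscribe p='/kovuk/ki' c='kevivu'
  created
% reckoner plus x='-8'
  -8
% reckoner amplify x='75'
  -600
% archive carve p='/kovuk/tisnufex'
  ok
% archive scanf p='/kovuk'
  [ki, tisnufex/]
% archive scanf p='/kovuk/ki'
  ToolError: not a directory
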